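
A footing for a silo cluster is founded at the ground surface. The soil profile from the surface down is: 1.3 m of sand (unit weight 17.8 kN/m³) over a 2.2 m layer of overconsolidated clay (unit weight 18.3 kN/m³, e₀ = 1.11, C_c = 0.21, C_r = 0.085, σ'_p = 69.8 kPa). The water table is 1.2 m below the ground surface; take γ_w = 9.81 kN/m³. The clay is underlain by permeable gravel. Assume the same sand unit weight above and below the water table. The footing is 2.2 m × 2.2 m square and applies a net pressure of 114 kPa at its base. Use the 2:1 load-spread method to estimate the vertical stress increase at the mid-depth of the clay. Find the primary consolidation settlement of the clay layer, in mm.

S_c ≈ 23.2 mm

Mid-depth of clay below the ground surface: z = 1.3 + 2.2/2 = 2.4 m.
Total vertical stress at mid-clay: σ_v = 17.8×1.3 + 18.3×1.1 = 43.27 kPa.
Pore pressure: u = 9.81×(2.4 − 1.2) = 11.772 kPa.
Initial effective stress: σ'_0 = σ_v − u = 43.27 − 11.772 = 31.498 kPa.
Stress increase at mid-clay by the 2:1 spreading method:
Δσ = qBL/((B+z)(L+z)) = 114×2.2×2.2/((2.2+2.4)(2.2+2.4)) = 26.076 kPa
Final effective stress: σ'_f = 31.498 + 26.076 = 57.574 kPa.
σ'_f = 57.574 ≤ σ'_p = 69.8 kPa, so the clay remains overconsolidated and only the recompression index applies:
S_c = C_r·H/(1+e₀)·log₁₀(σ'_f/σ'_0) = 0.085×2.2/2.11×log₁₀(57.574/31.498)
    = 0.088629 × 0.26194 = 0.02322 m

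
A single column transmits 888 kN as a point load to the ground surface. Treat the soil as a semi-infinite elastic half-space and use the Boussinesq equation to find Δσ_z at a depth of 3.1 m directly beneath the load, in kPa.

Boussinesq vertical stress below a point load on an elastic half-space:
Δσ_z = 3P/(2πz²) · [1 + (r/z)²]^(−5/2)
r/z = 0/3.1 = 0; [1+(r/z)²]^(−5/2) = 1.
Δσ_z = 3×888/(2π×3.1²) × 1 = 44.12 × 1 = 44.12 kPa

Δσ_z ≈ 44.1 kPa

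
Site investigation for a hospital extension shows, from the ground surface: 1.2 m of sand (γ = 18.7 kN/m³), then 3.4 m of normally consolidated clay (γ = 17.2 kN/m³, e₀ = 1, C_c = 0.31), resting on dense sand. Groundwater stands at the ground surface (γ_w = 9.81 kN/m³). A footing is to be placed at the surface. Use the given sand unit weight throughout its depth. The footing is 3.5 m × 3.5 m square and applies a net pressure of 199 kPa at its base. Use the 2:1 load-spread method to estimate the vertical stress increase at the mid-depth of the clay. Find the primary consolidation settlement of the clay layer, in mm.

S_c ≈ 291 mm

Mid-depth of clay below the ground surface: z = 1.2 + 3.4/2 = 2.9 m.
Total vertical stress at mid-clay: σ_v = 18.7×1.2 + 17.2×1.7 = 51.68 kPa.
Pore pressure: u = 9.81×(2.9 − 0) = 28.449 kPa.
Initial effective stress: σ'_0 = σ_v − u = 51.68 − 28.449 = 23.231 kPa.
Stress increase at mid-clay by the 2:1 spreading method:
Δσ = qBL/((B+z)(L+z)) = 199×3.5×3.5/((3.5+2.9)(3.5+2.9)) = 59.515 kPa
Final effective stress: σ'_f = σ'_0 + Δσ = 23.231 + 59.515 = 82.746 kPa.
Normally consolidated clay, so the full stress increment lies on the virgin compression line:
S_c = C_c·H/(1+e₀)·log₁₀(σ'_f/σ'_0) = 0.31×3.4/(1+1)×log₁₀(82.746/23.231)
    = 0.527 × 0.55168 = 0.2907 m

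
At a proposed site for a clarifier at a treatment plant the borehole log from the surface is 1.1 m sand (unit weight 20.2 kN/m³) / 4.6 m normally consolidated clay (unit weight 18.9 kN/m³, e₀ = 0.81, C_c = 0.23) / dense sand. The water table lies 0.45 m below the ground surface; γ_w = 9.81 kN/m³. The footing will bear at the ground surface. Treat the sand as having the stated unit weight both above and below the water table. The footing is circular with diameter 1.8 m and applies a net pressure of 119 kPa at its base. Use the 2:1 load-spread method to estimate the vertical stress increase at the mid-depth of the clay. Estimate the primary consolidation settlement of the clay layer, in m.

Mid-depth of clay below the ground surface: z = 1.1 + 4.6/2 = 3.4 m.
Total vertical stress at mid-clay: σ_v = 20.2×1.1 + 18.9×2.3 = 65.69 kPa.
Pore pressure: u = 9.81×(3.4 − 0.45) = 28.94 kPa.
Initial effective stress: σ'_0 = σ_v − u = 65.69 − 28.94 = 36.75 kPa.
Stress increase at mid-clay by the 2:1 spreading method:
Δσ ≈ qD²/(D+z)² = 119×1.8²/(1.8+3.4)² = 14.259 kPa
Final effective stress: σ'_f = σ'_0 + Δσ = 36.75 + 14.259 = 51.009 kPa.
Normally consolidated clay, so the full stress increment lies on the virgin compression line:
S_c = C_c·H/(1+e₀)·log₁₀(σ'_f/σ'_0) = 0.23×4.6/(1+0.81)×log₁₀(51.009/36.75)
    = 0.58453 × 0.14239 = 0.08323 m

S_c ≈ 0.0832 m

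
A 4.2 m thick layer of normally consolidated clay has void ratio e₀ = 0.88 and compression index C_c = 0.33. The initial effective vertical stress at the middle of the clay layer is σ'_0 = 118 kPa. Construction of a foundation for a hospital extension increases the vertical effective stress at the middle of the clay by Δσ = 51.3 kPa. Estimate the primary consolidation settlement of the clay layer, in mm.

S_c ≈ 116 mm

Final effective stress: σ'_f = σ'_0 + Δσ = 118 + 51.3 = 169.3 kPa.
Normally consolidated clay, so the full stress increment lies on the virgin compression line:
S_c = C_c·H/(1+e₀)·log₁₀(σ'_f/σ'_0) = 0.33×4.2/(1+0.88)×log₁₀(169.3/118)
    = 0.73723 × 0.15677 = 0.1156 m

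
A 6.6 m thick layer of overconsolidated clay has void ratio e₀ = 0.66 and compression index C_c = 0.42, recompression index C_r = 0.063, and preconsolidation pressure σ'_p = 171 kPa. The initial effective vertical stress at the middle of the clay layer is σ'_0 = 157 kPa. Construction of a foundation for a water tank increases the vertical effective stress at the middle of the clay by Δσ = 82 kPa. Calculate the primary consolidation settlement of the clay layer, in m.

Final effective stress: σ'_f = 157 + 82 = 239 kPa.
σ'_f = 239 > σ'_p = 171 kPa, so the stress path crosses the preconsolidation pressure — recompression up to σ'_p, then virgin compression beyond:
S_c = H/(1+e₀)·[C_r·log₁₀(σ'_p/σ'_0) + C_c·log₁₀(σ'_f/σ'_p)]
    = 6.6/1.66 × [0.063×log₁₀(171/157) + 0.42×log₁₀(239/171)]
    = 3.9759 × [0.0023371 + 0.061069] = 0.2521 m

S_c ≈ 0.252 m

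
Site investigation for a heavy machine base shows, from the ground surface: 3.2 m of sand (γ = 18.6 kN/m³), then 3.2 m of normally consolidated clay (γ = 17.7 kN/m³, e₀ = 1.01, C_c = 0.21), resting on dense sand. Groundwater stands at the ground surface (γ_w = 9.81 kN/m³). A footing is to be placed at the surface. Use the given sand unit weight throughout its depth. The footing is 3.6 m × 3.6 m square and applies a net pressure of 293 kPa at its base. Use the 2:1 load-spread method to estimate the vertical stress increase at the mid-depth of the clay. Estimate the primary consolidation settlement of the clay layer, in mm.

Mid-depth of clay below the ground surface: z = 3.2 + 3.2/2 = 4.8 m.
Total vertical stress at mid-clay: σ_v = 18.6×3.2 + 17.7×1.6 = 87.84 kPa.
Pore pressure: u = 9.81×(4.8 − 0) = 47.088 kPa.
Initial effective stress: σ'_0 = σ_v − u = 87.84 − 47.088 = 40.752 kPa.
Stress increase at mid-clay by the 2:1 spreading method:
Δσ = qBL/((B+z)(L+z)) = 293×3.6×3.6/((3.6+4.8)(3.6+4.8)) = 53.816 kPa
Final effective stress: σ'_f = σ'_0 + Δσ = 40.752 + 53.816 = 94.568 kPa.
Normally consolidated clay, so the full stress increment lies on the virgin compression line:
S_c = C_c·H/(1+e₀)·log₁₀(σ'_f/σ'_0) = 0.21×3.2/(1+1.01)×log₁₀(94.568/40.752)
    = 0.33433 × 0.3656 = 0.1222 m

S_c ≈ 122 mm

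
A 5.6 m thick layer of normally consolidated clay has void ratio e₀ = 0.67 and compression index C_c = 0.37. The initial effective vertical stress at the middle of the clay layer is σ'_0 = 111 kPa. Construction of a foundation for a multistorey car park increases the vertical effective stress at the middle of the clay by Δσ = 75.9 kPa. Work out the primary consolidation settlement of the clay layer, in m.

S_c ≈ 0.281 m

Final effective stress: σ'_f = σ'_0 + Δσ = 111 + 75.9 = 186.9 kPa.
Normally consolidated clay, so the full stress increment lies on the virgin compression line:
S_c = C_c·H/(1+e₀)·log₁₀(σ'_f/σ'_0) = 0.37×5.6/(1+0.67)×log₁₀(186.9/111)
    = 1.2407 × 0.22629 = 0.2808 m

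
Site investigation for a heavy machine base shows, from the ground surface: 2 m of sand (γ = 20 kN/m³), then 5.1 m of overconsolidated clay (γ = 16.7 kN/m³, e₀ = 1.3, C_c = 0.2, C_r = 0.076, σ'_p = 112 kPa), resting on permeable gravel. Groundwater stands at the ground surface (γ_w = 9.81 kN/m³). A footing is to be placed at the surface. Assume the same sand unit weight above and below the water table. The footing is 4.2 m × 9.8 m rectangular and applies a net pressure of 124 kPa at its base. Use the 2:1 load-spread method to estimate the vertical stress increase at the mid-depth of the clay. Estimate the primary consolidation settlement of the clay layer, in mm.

Mid-depth of clay below the ground surface: z = 2 + 5.1/2 = 4.55 m.
Total vertical stress at mid-clay: σ_v = 20×2 + 16.7×2.55 = 82.585 kPa.
Pore pressure: u = 9.81×(4.55 − 0) = 44.636 kPa.
Initial effective stress: σ'_0 = σ_v − u = 82.585 − 44.636 = 37.949 kPa.
Stress increase at mid-clay by the 2:1 spreading method:
Δσ = qBL/((B+z)(L+z)) = 124×4.2×9.8/((4.2+4.55)(9.8+4.55)) = 40.648 kPa
Final effective stress: σ'_f = 37.949 + 40.648 = 78.597 kPa.
σ'_f = 78.597 ≤ σ'_p = 112 kPa, so the clay remains overconsolidated and only the recompression index applies:
S_c = C_r·H/(1+e₀)·log₁₀(σ'_f/σ'_0) = 0.076×5.1/2.3×log₁₀(78.597/37.949)
    = 0.16852 × 0.31621 = 0.05329 m

S_c ≈ 53.3 mm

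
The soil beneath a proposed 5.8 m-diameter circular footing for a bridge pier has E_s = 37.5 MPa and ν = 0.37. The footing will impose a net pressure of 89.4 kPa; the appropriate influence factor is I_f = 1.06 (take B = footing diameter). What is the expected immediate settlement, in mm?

S_e ≈ 12.7 mm

Immediate (elastic) settlement: S_e = q·B·(1−ν²)/E_s · I_f.
E_s = 37.5 MPa = 37500 kPa.
S_e = 89.4 × 5.8 × (1 − 0.37²) / 37500 × 1.06
    = 89.4 × 5.8 × 0.8631 / 37500 × 1.06
    = 0.01265 m = 12.65 mm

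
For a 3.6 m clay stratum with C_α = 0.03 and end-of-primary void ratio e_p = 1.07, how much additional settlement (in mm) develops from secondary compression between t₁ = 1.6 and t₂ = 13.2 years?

S_s ≈ 47.8 mm

Secondary compression: S_s = C_α·H/(1+e_p)·log₁₀(t₂/t₁)
S_s = 0.03×3.6/(1+1.07)×log₁₀(13.2/1.6)
    = 0.05217 × 0.9165 = 0.04781 m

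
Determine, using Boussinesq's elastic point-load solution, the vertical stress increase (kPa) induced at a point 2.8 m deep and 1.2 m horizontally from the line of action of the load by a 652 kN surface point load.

Δσ_z ≈ 26 kPa

Boussinesq vertical stress below a point load on an elastic half-space:
Δσ_z = 3P/(2πz²) · [1 + (r/z)²]^(−5/2)
r/z = 1.2/2.8 = 0.42857; [1+(r/z)²]^(−5/2) = 0.65602.
Δσ_z = 3×652/(2π×2.8²) × 0.65602 = 39.708 × 0.65602 = 26.05 kPa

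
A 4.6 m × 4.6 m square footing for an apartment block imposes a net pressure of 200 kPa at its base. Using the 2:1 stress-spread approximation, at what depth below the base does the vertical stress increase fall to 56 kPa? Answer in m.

2:1 spreading — at depth z the loaded area has grown by z in each plan dimension:
qB²/(B+z)² = Δσ_z ⇒ z = B(√(q/Δσ_z) − 1) = 4.6×(√(200/56) − 1) = 4.093 m

z ≈ 4.09 m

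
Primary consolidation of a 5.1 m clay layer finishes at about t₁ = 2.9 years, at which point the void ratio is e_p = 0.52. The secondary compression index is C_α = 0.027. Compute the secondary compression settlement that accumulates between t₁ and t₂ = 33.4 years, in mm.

Secondary compression: S_s = C_α·H/(1+e_p)·log₁₀(t₂/t₁)
S_s = 0.027×5.1/(1+0.52)×log₁₀(33.4/2.9)
    = 0.09059 × 1.061 = 0.09615 m

S_s ≈ 96.1 mm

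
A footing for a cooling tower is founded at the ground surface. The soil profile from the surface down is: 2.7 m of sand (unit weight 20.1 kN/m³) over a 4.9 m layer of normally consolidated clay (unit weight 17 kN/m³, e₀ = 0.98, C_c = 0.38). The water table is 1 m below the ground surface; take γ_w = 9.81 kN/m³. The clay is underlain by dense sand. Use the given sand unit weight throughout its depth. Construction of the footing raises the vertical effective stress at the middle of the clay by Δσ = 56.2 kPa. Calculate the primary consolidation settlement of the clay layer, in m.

Mid-depth of clay below the ground surface: z = 2.7 + 4.9/2 = 5.15 m.
Total vertical stress at mid-clay: σ_v = 20.1×2.7 + 17×2.45 = 95.92 kPa.
Pore pressure: u = 9.81×(5.15 − 1) = 40.712 kPa.
Initial effective stress: σ'_0 = σ_v − u = 95.92 − 40.712 = 55.208 kPa.
Final effective stress: σ'_f = σ'_0 + Δσ = 55.208 + 56.2 = 111.41 kPa.
Normally consolidated clay, so the full stress increment lies on the virgin compression line:
S_c = C_c·H/(1+e₀)·log₁₀(σ'_f/σ'_0) = 0.38×4.9/(1+0.98)×log₁₀(111.41/55.208)
    = 0.9404 × 0.30492 = 0.2867 m

S_c ≈ 0.287 m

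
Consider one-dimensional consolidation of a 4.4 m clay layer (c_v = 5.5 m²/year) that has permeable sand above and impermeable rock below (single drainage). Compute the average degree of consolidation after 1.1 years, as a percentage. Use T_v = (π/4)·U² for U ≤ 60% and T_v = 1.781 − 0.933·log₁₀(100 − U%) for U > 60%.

Drainage path length: H_d = H = 4.4 m (single drainage).
T_v = c_v·t/H_d² = 5.5×1.1/4.4² = 0.3125.
T_v = 0.3125 corresponds to the U > 60% branch:
U = 1 − 10^((1.781 − T_v)/0.933)/100 = 0.6251

U ≈ 62.5 %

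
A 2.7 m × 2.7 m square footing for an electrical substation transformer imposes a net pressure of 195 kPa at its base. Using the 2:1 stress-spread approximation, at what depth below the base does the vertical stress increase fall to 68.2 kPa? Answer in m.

2:1 spreading — at depth z the loaded area has grown by z in each plan dimension:
qB²/(B+z)² = Δσ_z ⇒ z = B(√(q/Δσ_z) − 1) = 2.7×(√(195/68.2) − 1) = 1.866 m

z ≈ 1.87 m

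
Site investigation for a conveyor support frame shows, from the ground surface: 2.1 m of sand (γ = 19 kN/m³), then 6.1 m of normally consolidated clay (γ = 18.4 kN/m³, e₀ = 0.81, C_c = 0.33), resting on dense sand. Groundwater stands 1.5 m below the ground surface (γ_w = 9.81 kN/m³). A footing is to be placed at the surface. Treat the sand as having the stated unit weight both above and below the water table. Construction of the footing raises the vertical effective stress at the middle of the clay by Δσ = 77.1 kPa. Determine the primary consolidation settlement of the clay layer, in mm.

S_c ≈ 398 mm

Mid-depth of clay below the ground surface: z = 2.1 + 6.1/2 = 5.15 m.
Total vertical stress at mid-clay: σ_v = 19×2.1 + 18.4×3.05 = 96.02 kPa.
Pore pressure: u = 9.81×(5.15 − 1.5) = 35.806 kPa.
Initial effective stress: σ'_0 = σ_v − u = 96.02 − 35.806 = 60.214 kPa.
Final effective stress: σ'_f = σ'_0 + Δσ = 60.214 + 77.1 = 137.31 kPa.
Normally consolidated clay, so the full stress increment lies on the virgin compression line:
S_c = C_c·H/(1+e₀)·log₁₀(σ'_f/σ'_0) = 0.33×6.1/(1+0.81)×log₁₀(137.31/60.214)
    = 1.1122 × 0.358 = 0.3982 m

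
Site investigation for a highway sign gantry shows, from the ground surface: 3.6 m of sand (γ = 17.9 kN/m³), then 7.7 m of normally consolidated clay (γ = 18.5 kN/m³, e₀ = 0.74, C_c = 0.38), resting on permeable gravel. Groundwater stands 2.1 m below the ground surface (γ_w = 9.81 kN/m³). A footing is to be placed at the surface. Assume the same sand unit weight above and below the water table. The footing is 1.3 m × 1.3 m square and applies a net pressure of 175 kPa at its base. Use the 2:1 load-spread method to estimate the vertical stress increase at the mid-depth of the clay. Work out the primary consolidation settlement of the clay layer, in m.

S_c ≈ 0.0331 m

Mid-depth of clay below the ground surface: z = 3.6 + 7.7/2 = 7.45 m.
Total vertical stress at mid-clay: σ_v = 17.9×3.6 + 18.5×3.85 = 135.67 kPa.
Pore pressure: u = 9.81×(7.45 − 2.1) = 52.483 kPa.
Initial effective stress: σ'_0 = σ_v − u = 135.67 − 52.483 = 83.187 kPa.
Stress increase at mid-clay by the 2:1 spreading method:
Δσ = qBL/((B+z)(L+z)) = 175×1.3×1.3/((1.3+7.45)(1.3+7.45)) = 3.8629 kPa
Final effective stress: σ'_f = σ'_0 + Δσ = 83.187 + 3.8629 = 87.05 kPa.
Normally consolidated clay, so the full stress increment lies on the virgin compression line:
S_c = C_c·H/(1+e₀)·log₁₀(σ'_f/σ'_0) = 0.38×7.7/(1+0.74)×log₁₀(87.05/83.187)
    = 1.6816 × 0.019713 = 0.03315 m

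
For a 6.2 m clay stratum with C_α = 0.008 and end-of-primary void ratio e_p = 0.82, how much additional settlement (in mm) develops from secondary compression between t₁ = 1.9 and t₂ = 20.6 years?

Secondary compression: S_s = C_α·H/(1+e_p)·log₁₀(t₂/t₁)
S_s = 0.008×6.2/(1+0.82)×log₁₀(20.6/1.9)
    = 0.02725 × 1.035 = 0.02821 m

S_s ≈ 28.2 mm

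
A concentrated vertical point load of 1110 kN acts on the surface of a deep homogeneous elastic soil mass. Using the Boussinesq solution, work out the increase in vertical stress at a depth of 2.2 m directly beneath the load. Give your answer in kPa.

Boussinesq vertical stress below a point load on an elastic half-space:
Δσ_z = 3P/(2πz²) · [1 + (r/z)²]^(−5/2)
r/z = 0/2.2 = 0; [1+(r/z)²]^(−5/2) = 1.
Δσ_z = 3×1110/(2π×2.2²) × 1 = 109.5 × 1 = 109.5 kPa

Δσ_z ≈ 110 kPa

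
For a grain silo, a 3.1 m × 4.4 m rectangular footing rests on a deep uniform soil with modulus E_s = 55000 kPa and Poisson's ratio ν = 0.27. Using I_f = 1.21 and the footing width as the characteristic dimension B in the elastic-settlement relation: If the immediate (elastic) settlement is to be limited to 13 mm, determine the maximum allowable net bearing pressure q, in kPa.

q ≈ 206 kPa

S_e = q·B·(1−ν²)/E_s · I_f  ⇒  q = S_e·E_s / (B·(1−ν²)·I_f).
q = 0.013 × 55000 / (3.1 × 0.9271 × 1.21) = 205.6 kPa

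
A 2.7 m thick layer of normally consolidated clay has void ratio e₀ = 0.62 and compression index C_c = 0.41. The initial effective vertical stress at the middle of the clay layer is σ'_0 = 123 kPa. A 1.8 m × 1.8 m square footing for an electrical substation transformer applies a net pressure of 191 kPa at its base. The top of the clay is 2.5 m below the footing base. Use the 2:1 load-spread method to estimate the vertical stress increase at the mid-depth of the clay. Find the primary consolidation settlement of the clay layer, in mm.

Mid-depth of clay below the footing base: z = 2.5 + 2.7/2 = 3.85 m.
Stress increase at mid-clay by the 2:1 spreading method:
Δσ = qBL/((B+z)(L+z)) = 191×1.8×1.8/((1.8+3.85)(1.8+3.85)) = 19.386 kPa
Final effective stress: σ'_f = σ'_0 + Δσ = 123 + 19.386 = 142.39 kPa.
Normally consolidated clay, so the full stress increment lies on the virgin compression line:
S_c = C_c·H/(1+e₀)·log₁₀(σ'_f/σ'_0) = 0.41×2.7/(1+0.62)×log₁₀(142.39/123)
    = 0.68333 × 0.063574 = 0.04344 m

S_c ≈ 43.4 mm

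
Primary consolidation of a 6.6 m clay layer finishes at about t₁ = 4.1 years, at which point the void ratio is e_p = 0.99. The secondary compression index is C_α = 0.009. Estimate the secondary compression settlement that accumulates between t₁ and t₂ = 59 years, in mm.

Secondary compression: S_s = C_α·H/(1+e_p)·log₁₀(t₂/t₁)
S_s = 0.009×6.6/(1+0.99)×log₁₀(59/4.1)
    = 0.02985 × 1.158 = 0.03457 m

S_s ≈ 34.6 mm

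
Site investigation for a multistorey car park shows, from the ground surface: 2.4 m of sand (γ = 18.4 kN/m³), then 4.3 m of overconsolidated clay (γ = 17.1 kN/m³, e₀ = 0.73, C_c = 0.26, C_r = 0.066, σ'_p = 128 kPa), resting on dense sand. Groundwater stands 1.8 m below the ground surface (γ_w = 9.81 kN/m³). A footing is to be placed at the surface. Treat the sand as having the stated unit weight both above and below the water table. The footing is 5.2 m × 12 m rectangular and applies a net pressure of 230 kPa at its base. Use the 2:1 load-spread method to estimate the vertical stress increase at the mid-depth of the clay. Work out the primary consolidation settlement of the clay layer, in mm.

S_c ≈ 92.4 mm

Mid-depth of clay below the ground surface: z = 2.4 + 4.3/2 = 4.55 m.
Total vertical stress at mid-clay: σ_v = 18.4×2.4 + 17.1×2.15 = 80.925 kPa.
Pore pressure: u = 9.81×(4.55 − 1.8) = 26.978 kPa.
Initial effective stress: σ'_0 = σ_v − u = 80.925 − 26.978 = 53.947 kPa.
Stress increase at mid-clay by the 2:1 spreading method:
Δσ = qBL/((B+z)(L+z)) = 230×5.2×12/((5.2+4.55)(12+4.55)) = 88.943 kPa
Final effective stress: σ'_f = 53.947 + 88.943 = 142.89 kPa.
σ'_f = 142.89 > σ'_p = 128 kPa, so the stress path crosses the preconsolidation pressure — recompression up to σ'_p, then virgin compression beyond:
S_c = H/(1+e₀)·[C_r·log₁₀(σ'_p/σ'_0) + C_c·log₁₀(σ'_f/σ'_p)]
    = 4.3/1.73 × [0.066×log₁₀(128/53.947) + 0.26×log₁₀(142.89/128)]
    = 2.4855 × [0.024766 + 0.012426] = 0.09244 m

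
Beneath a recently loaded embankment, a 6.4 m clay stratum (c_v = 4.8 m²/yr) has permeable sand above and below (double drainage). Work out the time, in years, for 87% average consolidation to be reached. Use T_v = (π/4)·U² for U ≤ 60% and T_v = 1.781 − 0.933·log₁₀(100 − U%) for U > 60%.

t ≈ 1.58 years

Drainage path length: H_d = H/2 = 3.2 m (double drainage).
U > 60%: T_v = 1.781 − 0.933·log₁₀(100 − 87) = 0.74169.
t = T_v·H_d²/c_v = 0.74169×3.2²/4.8 = 1.582 years.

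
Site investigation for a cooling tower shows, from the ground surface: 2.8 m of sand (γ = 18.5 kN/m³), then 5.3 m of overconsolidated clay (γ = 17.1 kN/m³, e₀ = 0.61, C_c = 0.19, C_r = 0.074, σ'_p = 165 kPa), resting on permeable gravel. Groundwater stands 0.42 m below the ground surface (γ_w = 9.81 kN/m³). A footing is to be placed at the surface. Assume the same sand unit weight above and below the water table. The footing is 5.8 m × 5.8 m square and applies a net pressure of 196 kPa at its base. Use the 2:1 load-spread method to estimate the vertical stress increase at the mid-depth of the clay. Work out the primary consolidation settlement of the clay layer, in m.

S_c ≈ 0.078 m

Mid-depth of clay below the ground surface: z = 2.8 + 5.3/2 = 5.45 m.
Total vertical stress at mid-clay: σ_v = 18.5×2.8 + 17.1×2.65 = 97.115 kPa.
Pore pressure: u = 9.81×(5.45 − 0.42) = 49.344 kPa.
Initial effective stress: σ'_0 = σ_v − u = 97.115 − 49.344 = 47.771 kPa.
Stress increase at mid-clay by the 2:1 spreading method:
Δσ = qBL/((B+z)(L+z)) = 196×5.8×5.8/((5.8+5.45)(5.8+5.45)) = 52.096 kPa
Final effective stress: σ'_f = 47.771 + 52.096 = 99.867 kPa.
σ'_f = 99.867 ≤ σ'_p = 165 kPa, so the clay remains overconsolidated and only the recompression index applies:
S_c = C_r·H/(1+e₀)·log₁₀(σ'_f/σ'_0) = 0.074×5.3/1.61×log₁₀(99.867/47.771)
    = 0.2436 × 0.32026 = 0.07802 m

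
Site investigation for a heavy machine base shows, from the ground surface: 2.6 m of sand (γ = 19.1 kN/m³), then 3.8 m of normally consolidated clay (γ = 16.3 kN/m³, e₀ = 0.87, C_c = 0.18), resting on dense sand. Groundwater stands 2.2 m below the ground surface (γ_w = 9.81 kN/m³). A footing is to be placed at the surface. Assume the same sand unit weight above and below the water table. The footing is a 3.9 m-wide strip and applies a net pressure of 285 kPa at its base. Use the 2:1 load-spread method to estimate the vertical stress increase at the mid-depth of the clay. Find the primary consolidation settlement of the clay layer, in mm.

S_c ≈ 189 mm

Mid-depth of clay below the ground surface: z = 2.6 + 3.8/2 = 4.5 m.
Total vertical stress at mid-clay: σ_v = 19.1×2.6 + 16.3×1.9 = 80.63 kPa.
Pore pressure: u = 9.81×(4.5 − 2.2) = 22.563 kPa.
Initial effective stress: σ'_0 = σ_v − u = 80.63 − 22.563 = 58.067 kPa.
Stress increase at mid-clay by the 2:1 spreading method:
Δσ = qB/(B+z) = 285×3.9/(3.9+4.5) = 132.32 kPa
Final effective stress: σ'_f = σ'_0 + Δσ = 58.067 + 132.32 = 190.39 kPa.
Normally consolidated clay, so the full stress increment lies on the virgin compression line:
S_c = C_c·H/(1+e₀)·log₁₀(σ'_f/σ'_0) = 0.18×3.8/(1+0.87)×log₁₀(190.39/58.067)
    = 0.36578 × 0.51571 = 0.1886 m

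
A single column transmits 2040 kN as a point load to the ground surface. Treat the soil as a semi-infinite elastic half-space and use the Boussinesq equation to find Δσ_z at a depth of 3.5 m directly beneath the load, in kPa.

Δσ_z ≈ 79.5 kPa

Boussinesq vertical stress below a point load on an elastic half-space:
Δσ_z = 3P/(2πz²) · [1 + (r/z)²]^(−5/2)
r/z = 0/3.5 = 0; [1+(r/z)²]^(−5/2) = 1.
Δσ_z = 3×2040/(2π×3.5²) × 1 = 79.513 × 1 = 79.51 kPa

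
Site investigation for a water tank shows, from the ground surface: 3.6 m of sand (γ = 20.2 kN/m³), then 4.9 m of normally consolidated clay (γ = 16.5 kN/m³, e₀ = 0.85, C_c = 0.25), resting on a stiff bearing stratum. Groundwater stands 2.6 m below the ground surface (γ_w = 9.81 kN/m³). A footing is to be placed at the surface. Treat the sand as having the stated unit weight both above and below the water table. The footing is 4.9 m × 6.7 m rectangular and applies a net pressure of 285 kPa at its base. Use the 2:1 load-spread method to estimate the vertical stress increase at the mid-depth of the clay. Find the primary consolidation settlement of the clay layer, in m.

S_c ≈ 0.176 m

Mid-depth of clay below the ground surface: z = 3.6 + 4.9/2 = 6.05 m.
Total vertical stress at mid-clay: σ_v = 20.2×3.6 + 16.5×2.45 = 113.15 kPa.
Pore pressure: u = 9.81×(6.05 − 2.6) = 33.845 kPa.
Initial effective stress: σ'_0 = σ_v − u = 113.15 − 33.845 = 79.305 kPa.
Stress increase at mid-clay by the 2:1 spreading method:
Δσ = qBL/((B+z)(L+z)) = 285×4.9×6.7/((4.9+6.05)(6.7+6.05)) = 67.018 kPa
Final effective stress: σ'_f = σ'_0 + Δσ = 79.305 + 67.018 = 146.32 kPa.
Normally consolidated clay, so the full stress increment lies on the virgin compression line:
S_c = C_c·H/(1+e₀)·log₁₀(σ'_f/σ'_0) = 0.25×4.9/(1+0.85)×log₁₀(146.32/79.305)
    = 0.66216 × 0.266 = 0.1761 m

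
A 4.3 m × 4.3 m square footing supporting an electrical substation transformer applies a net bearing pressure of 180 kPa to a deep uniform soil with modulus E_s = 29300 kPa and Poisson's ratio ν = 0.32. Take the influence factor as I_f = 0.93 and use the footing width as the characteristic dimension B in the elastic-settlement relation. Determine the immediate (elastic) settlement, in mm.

Immediate (elastic) settlement: S_e = q·B·(1−ν²)/E_s · I_f.
S_e = 180 × 4.3 × (1 − 0.32²) / 29300 × 0.93
    = 180 × 4.3 × 0.8976 / 29300 × 0.93
    = 0.02205 m = 22.05 mm

S_e ≈ 22.1 mm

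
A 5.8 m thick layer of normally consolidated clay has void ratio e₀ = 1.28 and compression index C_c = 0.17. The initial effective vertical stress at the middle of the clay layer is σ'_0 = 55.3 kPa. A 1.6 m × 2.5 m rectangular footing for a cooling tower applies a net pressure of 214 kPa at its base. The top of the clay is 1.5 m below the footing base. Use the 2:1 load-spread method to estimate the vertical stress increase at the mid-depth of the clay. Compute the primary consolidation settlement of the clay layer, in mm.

Mid-depth of clay below the footing base: z = 1.5 + 5.8/2 = 4.4 m.
Stress increase at mid-clay by the 2:1 spreading method:
Δσ = qBL/((B+z)(L+z)) = 214×1.6×2.5/((1.6+4.4)(2.5+4.4)) = 20.676 kPa
Final effective stress: σ'_f = σ'_0 + Δσ = 55.3 + 20.676 = 75.976 kPa.
Normally consolidated clay, so the full stress increment lies on the virgin compression line:
S_c = C_c·H/(1+e₀)·log₁₀(σ'_f/σ'_0) = 0.17×5.8/(1+1.28)×log₁₀(75.976/55.3)
    = 0.43246 × 0.13795 = 0.05966 m

S_c ≈ 59.7 mm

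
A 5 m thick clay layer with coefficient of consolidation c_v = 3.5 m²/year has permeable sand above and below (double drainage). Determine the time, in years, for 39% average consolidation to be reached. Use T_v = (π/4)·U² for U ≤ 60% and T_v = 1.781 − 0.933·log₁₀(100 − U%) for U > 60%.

t ≈ 0.213 years

Drainage path length: H_d = H/2 = 2.5 m (double drainage).
U ≤ 60%: T_v = (π/4)·U² = (π/4)×0.39² = 0.11946.
t = T_v·H_d²/c_v = 0.11946×2.5²/3.5 = 0.2133 years.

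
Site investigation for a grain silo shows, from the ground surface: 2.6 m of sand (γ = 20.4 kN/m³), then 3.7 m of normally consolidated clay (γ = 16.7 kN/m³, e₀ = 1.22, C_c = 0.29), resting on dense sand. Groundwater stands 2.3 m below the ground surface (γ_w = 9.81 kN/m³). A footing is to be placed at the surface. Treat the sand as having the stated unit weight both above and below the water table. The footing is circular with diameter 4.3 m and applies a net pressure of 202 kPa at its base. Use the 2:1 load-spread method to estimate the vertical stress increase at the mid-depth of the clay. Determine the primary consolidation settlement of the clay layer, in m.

Mid-depth of clay below the ground surface: z = 2.6 + 3.7/2 = 4.45 m.
Total vertical stress at mid-clay: σ_v = 20.4×2.6 + 16.7×1.85 = 83.935 kPa.
Pore pressure: u = 9.81×(4.45 − 2.3) = 21.091 kPa.
Initial effective stress: σ'_0 = σ_v − u = 83.935 − 21.091 = 62.844 kPa.
Stress increase at mid-clay by the 2:1 spreading method:
Δσ ≈ qD²/(D+z)² = 202×4.3²/(4.3+4.45)² = 48.783 kPa
Final effective stress: σ'_f = σ'_0 + Δσ = 62.844 + 48.783 = 111.63 kPa.
Normally consolidated clay, so the full stress increment lies on the virgin compression line:
S_c = C_c·H/(1+e₀)·log₁₀(σ'_f/σ'_0) = 0.29×3.7/(1+1.22)×log₁₀(111.63/62.844)
    = 0.48333 × 0.24952 = 0.1206 m

S_c ≈ 0.121 m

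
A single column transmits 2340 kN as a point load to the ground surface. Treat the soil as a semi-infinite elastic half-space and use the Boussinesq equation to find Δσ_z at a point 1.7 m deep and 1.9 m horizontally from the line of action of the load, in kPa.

Δσ_z ≈ 51 kPa

Boussinesq vertical stress below a point load on an elastic half-space:
Δσ_z = 3P/(2πz²) · [1 + (r/z)²]^(−5/2)
r/z = 1.9/1.7 = 1.1176; [1+(r/z)²]^(−5/2) = 0.13181.
Δσ_z = 3×2340/(2π×1.7²) × 0.13181 = 386.6 × 0.13181 = 50.96 kPa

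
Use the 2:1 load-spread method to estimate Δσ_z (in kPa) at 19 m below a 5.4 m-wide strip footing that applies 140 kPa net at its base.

By the 2:1 method the load spreads at 1 horizontal : 2 vertical, so at depth z the loaded area has grown by z in each plan dimension:
Δσ = qB/(B+z) = 140×5.4/(5.4+19) = 30.984 kPa

Δσ_z ≈ 31 kPa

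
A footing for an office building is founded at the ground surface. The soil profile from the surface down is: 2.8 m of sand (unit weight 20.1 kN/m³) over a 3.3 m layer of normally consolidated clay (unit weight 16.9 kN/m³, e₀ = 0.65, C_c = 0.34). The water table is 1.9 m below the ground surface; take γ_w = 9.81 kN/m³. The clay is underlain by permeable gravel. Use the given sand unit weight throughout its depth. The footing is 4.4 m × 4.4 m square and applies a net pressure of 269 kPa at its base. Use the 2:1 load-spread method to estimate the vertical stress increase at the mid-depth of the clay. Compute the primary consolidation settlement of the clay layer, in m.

S_c ≈ 0.222 m

Mid-depth of clay below the ground surface: z = 2.8 + 3.3/2 = 4.45 m.
Total vertical stress at mid-clay: σ_v = 20.1×2.8 + 16.9×1.65 = 84.165 kPa.
Pore pressure: u = 9.81×(4.45 − 1.9) = 25.015 kPa.
Initial effective stress: σ'_0 = σ_v − u = 84.165 − 25.015 = 59.15 kPa.
Stress increase at mid-clay by the 2:1 spreading method:
Δσ = qBL/((B+z)(L+z)) = 269×4.4×4.4/((4.4+4.45)(4.4+4.45)) = 66.492 kPa
Final effective stress: σ'_f = σ'_0 + Δσ = 59.15 + 66.492 = 125.64 kPa.
Normally consolidated clay, so the full stress increment lies on the virgin compression line:
S_c = C_c·H/(1+e₀)·log₁₀(σ'_f/σ'_0) = 0.34×3.3/(1+0.65)×log₁₀(125.64/59.15)
    = 0.68 × 0.32717 = 0.2225 m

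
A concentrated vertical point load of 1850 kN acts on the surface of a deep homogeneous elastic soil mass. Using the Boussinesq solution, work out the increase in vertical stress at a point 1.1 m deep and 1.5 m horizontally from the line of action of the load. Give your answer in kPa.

Boussinesq vertical stress below a point load on an elastic half-space:
Δσ_z = 3P/(2πz²) · [1 + (r/z)²]^(−5/2)
r/z = 1.5/1.1 = 1.3636; [1+(r/z)²]^(−5/2) = 0.072322.
Δσ_z = 3×1850/(2π×1.1²) × 0.072322 = 730.01 × 0.072322 = 52.8 kPa

Δσ_z ≈ 52.8 kPa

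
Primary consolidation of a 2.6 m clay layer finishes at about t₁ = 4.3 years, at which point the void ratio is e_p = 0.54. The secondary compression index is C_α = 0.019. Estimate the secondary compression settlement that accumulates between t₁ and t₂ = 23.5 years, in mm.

Secondary compression: S_s = C_α·H/(1+e_p)·log₁₀(t₂/t₁)
S_s = 0.019×2.6/(1+0.54)×log₁₀(23.5/4.3)
    = 0.03208 × 0.7376 = 0.02366 m

S_s ≈ 23.7 mm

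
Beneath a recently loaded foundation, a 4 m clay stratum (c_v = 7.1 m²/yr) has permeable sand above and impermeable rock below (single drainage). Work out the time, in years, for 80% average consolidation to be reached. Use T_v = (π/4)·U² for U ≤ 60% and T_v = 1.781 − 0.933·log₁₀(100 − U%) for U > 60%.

t ≈ 1.28 years

Drainage path length: H_d = H = 4 m (single drainage).
U > 60%: T_v = 1.781 − 0.933·log₁₀(100 − 80) = 0.56714.
t = T_v·H_d²/c_v = 0.56714×4²/7.1 = 1.278 years.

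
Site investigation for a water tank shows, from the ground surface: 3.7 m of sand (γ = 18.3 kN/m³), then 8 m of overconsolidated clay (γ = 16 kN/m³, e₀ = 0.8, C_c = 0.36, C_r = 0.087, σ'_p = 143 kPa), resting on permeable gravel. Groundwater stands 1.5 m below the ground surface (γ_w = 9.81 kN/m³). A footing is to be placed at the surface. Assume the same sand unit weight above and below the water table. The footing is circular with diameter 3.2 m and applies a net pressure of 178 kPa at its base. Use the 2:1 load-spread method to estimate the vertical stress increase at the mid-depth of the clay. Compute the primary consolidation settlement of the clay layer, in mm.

Mid-depth of clay below the ground surface: z = 3.7 + 8/2 = 7.7 m.
Total vertical stress at mid-clay: σ_v = 18.3×3.7 + 16×4 = 131.71 kPa.
Pore pressure: u = 9.81×(7.7 − 1.5) = 60.822 kPa.
Initial effective stress: σ'_0 = σ_v − u = 131.71 − 60.822 = 70.888 kPa.
Stress increase at mid-clay by the 2:1 spreading method:
Δσ ≈ qD²/(D+z)² = 178×3.2²/(3.2+7.7)² = 15.341 kPa
Final effective stress: σ'_f = 70.888 + 15.341 = 86.229 kPa.
σ'_f = 86.229 ≤ σ'_p = 143 kPa, so the clay remains overconsolidated and only the recompression index applies:
S_c = C_r·H/(1+e₀)·log₁₀(σ'_f/σ'_0) = 0.087×8/1.8×log₁₀(86.229/70.888)
    = 0.38666 × 0.085081 = 0.0329 m

S_c ≈ 32.9 mm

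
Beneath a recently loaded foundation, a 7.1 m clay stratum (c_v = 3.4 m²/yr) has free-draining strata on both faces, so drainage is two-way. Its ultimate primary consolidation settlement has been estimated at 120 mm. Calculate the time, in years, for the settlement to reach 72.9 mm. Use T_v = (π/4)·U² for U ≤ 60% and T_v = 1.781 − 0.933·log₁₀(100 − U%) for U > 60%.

Drainage path length: H_d = H/2 = 3.55 m (double drainage).
U = S(t)/S_ult = 72.9/120 = 0.6075.
U > 60%: T_v = 1.781 − 0.933·log₁₀(100 − 60.75) = 0.29395.
t = T_v·H_d²/c_v = 0.29395×3.55²/3.4 = 1.09 years.

t ≈ 1.09 years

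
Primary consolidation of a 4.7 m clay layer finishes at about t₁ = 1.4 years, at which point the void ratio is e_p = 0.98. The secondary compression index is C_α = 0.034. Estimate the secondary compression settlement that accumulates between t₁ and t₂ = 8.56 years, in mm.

S_s ≈ 63.5 mm

Secondary compression: S_s = C_α·H/(1+e_p)·log₁₀(t₂/t₁)
S_s = 0.034×4.7/(1+0.98)×log₁₀(8.56/1.4)
    = 0.08071 × 0.7863 = 0.06346 m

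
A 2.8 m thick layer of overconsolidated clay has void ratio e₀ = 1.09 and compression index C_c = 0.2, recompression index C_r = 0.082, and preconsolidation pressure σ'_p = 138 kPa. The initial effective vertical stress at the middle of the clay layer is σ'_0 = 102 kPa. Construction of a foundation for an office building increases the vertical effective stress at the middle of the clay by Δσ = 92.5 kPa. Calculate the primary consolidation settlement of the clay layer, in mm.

Final effective stress: σ'_f = 102 + 92.5 = 194.5 kPa.
σ'_f = 194.5 > σ'_p = 138 kPa, so the stress path crosses the preconsolidation pressure — recompression up to σ'_p, then virgin compression beyond:
S_c = H/(1+e₀)·[C_r·log₁₀(σ'_p/σ'_0) + C_c·log₁₀(σ'_f/σ'_p)]
    = 2.8/2.09 × [0.082×log₁₀(138/102) + 0.2×log₁₀(194.5/138)]
    = 1.3397 × [0.010765 + 0.029808] = 0.05436 m

S_c ≈ 54.4 mm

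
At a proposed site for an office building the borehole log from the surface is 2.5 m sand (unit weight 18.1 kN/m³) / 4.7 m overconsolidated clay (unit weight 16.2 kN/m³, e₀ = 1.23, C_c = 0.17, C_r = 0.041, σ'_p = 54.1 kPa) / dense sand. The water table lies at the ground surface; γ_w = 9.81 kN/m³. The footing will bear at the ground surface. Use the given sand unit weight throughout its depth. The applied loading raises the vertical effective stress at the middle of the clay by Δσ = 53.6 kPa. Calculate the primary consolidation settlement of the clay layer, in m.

Mid-depth of clay below the ground surface: z = 2.5 + 4.7/2 = 4.85 m.
Total vertical stress at mid-clay: σ_v = 18.1×2.5 + 16.2×2.35 = 83.32 kPa.
Pore pressure: u = 9.81×(4.85 − 0) = 47.578 kPa.
Initial effective stress: σ'_0 = σ_v − u = 83.32 − 47.578 = 35.742 kPa.
Final effective stress: σ'_f = 35.742 + 53.6 = 89.342 kPa.
σ'_f = 89.342 > σ'_p = 54.1 kPa, so the stress path crosses the preconsolidation pressure — recompression up to σ'_p, then virgin compression beyond:
S_c = H/(1+e₀)·[C_r·log₁₀(σ'_p/σ'_0) + C_c·log₁₀(σ'_f/σ'_p)]
    = 4.7/2.23 × [0.041×log₁₀(54.1/35.742) + 0.17×log₁₀(89.342/54.1)]
    = 2.1076 × [0.0073808 + 0.037036] = 0.09361 m

S_c ≈ 0.0936 m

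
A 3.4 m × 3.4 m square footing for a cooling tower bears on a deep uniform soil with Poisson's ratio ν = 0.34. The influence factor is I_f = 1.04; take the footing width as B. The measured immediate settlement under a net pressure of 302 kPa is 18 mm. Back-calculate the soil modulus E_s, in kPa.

E_s ≈ 52500 kPa

S_e = q·B·(1−ν²)/E_s · I_f  ⇒  E_s = q·B·(1−ν²)·I_f / S_e.
E_s = 302 × 3.4 × 0.8844 × 1.04 / 0.018 = 52470 kPa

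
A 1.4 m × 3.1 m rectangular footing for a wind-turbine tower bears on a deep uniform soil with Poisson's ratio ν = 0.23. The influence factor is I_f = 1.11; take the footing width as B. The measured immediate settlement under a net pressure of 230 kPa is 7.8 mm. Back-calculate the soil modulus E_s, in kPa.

E_s ≈ 43400 kPa

S_e = q·B·(1−ν²)/E_s · I_f  ⇒  E_s = q·B·(1−ν²)·I_f / S_e.
E_s = 230 × 1.4 × 0.9471 × 1.11 / 0.0078 = 43400 kPa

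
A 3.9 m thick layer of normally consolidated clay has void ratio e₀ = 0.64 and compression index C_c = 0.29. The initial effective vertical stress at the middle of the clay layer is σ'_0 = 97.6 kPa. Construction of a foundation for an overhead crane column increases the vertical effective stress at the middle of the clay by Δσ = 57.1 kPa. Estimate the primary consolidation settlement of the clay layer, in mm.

S_c ≈ 138 mm

Final effective stress: σ'_f = σ'_0 + Δσ = 97.6 + 57.1 = 154.7 kPa.
Normally consolidated clay, so the full stress increment lies on the virgin compression line:
S_c = C_c·H/(1+e₀)·log₁₀(σ'_f/σ'_0) = 0.29×3.9/(1+0.64)×log₁₀(154.7/97.6)
    = 0.68963 × 0.20004 = 0.138 m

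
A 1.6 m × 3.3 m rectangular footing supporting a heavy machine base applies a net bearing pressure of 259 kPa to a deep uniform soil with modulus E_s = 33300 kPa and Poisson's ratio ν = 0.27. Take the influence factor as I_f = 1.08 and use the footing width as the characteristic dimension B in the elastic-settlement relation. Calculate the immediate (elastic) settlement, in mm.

S_e ≈ 12.5 mm

Immediate (elastic) settlement: S_e = q·B·(1−ν²)/E_s · I_f.
S_e = 259 × 1.6 × (1 − 0.27²) / 33300 × 1.08
    = 259 × 1.6 × 0.9271 / 33300 × 1.08
    = 0.01246 m = 12.46 mm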